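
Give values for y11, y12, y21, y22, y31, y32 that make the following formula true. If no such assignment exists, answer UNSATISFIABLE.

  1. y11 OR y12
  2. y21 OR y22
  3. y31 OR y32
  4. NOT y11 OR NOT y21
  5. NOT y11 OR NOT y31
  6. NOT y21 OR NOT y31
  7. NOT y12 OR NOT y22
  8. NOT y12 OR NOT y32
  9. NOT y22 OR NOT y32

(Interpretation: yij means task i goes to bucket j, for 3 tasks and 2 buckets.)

UNSATISFIABLE

Try y11 = true.
The clause (NOT y21) is unit, so y21 = false.
The clause (y22) is unit, so y22 = true.
The clause (NOT y31) is unit, so y31 = false.
The clause (y32) is unit, so y32 = true.
That conflicts with the unit clause (NOT y32).
Undo y11 and try y11 = false.
The clause (y12) is unit, so y12 = true.
The clause (NOT y22) is unit, so y22 = false.
The clause (y21) is unit, so y21 = true.
The clause (NOT y31) is unit, so y31 = false.
The clause (y32) is unit, so y32 = true.
That conflicts with the unit clause (NOT y32).
Both values of y11 lead to a conflict.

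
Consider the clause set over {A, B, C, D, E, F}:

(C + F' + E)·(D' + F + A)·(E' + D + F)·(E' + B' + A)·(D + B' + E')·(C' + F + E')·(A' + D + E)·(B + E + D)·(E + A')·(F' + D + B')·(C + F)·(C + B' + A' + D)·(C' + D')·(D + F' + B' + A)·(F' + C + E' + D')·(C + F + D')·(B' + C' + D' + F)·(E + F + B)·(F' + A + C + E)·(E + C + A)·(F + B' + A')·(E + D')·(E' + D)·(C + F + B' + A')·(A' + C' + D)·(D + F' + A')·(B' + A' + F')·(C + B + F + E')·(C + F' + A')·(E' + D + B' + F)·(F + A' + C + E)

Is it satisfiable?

Satisfiable

Case E = 0:
The clause (A') is unit, so A = 0.
The clause (C) is unit, so C = 1.
The clause (D') is unit, so D = 0.
The clause (B) is unit, so B = 1.
The clause (F') is unit, so F = 0.
All clauses are satisfied.
A satisfying assignment: A: 0; B: 1; C: 1; D: 0; E: 0; F: 0.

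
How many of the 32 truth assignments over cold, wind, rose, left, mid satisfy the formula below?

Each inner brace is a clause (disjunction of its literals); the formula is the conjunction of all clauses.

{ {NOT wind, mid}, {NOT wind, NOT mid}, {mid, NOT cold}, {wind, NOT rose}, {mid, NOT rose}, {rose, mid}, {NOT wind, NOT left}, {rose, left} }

There are 2^5 = 32 truth assignments over (cold, wind, rose, left, mid).
Split on left. With left = true, the clauses containing left are satisfied and NOT left drops from the rest; 2 of the 2^4 = 16 assignments to the other variables satisfy what remains.
With left = false, by the same count on the reduced clause set, 0 assignments work.
(One model: cold=F, wind=F, rose=F, left=T, mid=T.)
Total: 2 + 0 = 2.

2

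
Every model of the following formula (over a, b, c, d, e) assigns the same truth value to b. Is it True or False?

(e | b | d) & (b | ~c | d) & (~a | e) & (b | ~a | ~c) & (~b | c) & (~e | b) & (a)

True

Suppose b = 0.
The clause (~e) is unit, so e = 0.
The clause (d) is unit, so d = 1.
The clause (~a) is unit, so a = 0.
But (a) is also a unit clause — contradiction.
So every satisfying assignment has b = True.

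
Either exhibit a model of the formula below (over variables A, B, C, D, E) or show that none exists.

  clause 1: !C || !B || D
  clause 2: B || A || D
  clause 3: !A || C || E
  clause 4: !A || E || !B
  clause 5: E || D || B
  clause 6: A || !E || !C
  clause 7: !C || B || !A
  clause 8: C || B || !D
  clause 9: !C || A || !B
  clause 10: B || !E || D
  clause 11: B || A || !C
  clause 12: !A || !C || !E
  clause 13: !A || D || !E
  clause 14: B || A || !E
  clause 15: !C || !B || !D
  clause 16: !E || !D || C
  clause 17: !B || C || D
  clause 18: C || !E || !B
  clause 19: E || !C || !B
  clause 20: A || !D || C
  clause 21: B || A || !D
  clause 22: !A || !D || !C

Branch on C: set C = false.
Branch on A: set A = false.
From the singleton clause (!D), D = false.
From the singleton clause (B), B = true.
Now (!B) is unsatisfied and unit — conflict.
So A must be the other value — set A = true.
From the singleton clause (E), E = true.
From the singleton clause (D), D = true.
Now (!D) is unsatisfied and unit — conflict.
Neither A = true nor A = false works.
So C must be the other value — set C = true.
Branch on B: set B = false.
From the singleton clause (!A), A = false.
Now (A) is unsatisfied and unit — conflict.
So B must be the other value — set B = true.
From the singleton clause (D), D = true.
Now (!D) is unsatisfied and unit — conflict.
Neither B = true nor B = false works.
Neither C = true nor C = false works.

UNSATISFIABLE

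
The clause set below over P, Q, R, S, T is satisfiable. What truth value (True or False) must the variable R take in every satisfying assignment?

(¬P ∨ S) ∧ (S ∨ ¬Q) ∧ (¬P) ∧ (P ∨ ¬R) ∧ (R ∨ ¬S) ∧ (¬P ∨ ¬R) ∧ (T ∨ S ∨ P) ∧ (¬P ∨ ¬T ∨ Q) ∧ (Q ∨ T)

Suppose R = True.
The clause (¬P) is unit, so P = False.
Now (P) is unsatisfied and unit — conflict.
So every satisfying assignment has R = False.

False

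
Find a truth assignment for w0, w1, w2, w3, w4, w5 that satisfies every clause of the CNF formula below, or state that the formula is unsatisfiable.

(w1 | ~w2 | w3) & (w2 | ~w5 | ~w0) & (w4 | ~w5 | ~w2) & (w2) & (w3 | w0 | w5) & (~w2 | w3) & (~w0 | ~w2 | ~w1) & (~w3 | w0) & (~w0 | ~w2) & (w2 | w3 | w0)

UNSATISFIABLE

(w2) alone gives w2 = 1.
(w3) alone gives w3 = 1.
(w0) alone gives w0 = 1.
But (~w0) is also a unit clause — contradiction.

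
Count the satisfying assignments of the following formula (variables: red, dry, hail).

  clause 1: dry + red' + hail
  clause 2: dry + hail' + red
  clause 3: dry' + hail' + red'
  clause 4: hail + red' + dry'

4

There are 2^3 = 8 truth assignments over (red, dry, hail).
Check each against the 4 clauses (columns in the order red, dry, hail):
  F F F  ✓ satisfies all
  F F T  ✗ fails (dry + hail' + red)
  F T F  ✓ satisfies all
  F T T  ✓ satisfies all
  T F F  ✗ fails (dry + red' + hail)
  T F T  ✓ satisfies all
  T T F  ✗ fails (hail + red' + dry')
  T T T  ✗ fails (dry' + hail' + red')
4 of the 8 rows are models.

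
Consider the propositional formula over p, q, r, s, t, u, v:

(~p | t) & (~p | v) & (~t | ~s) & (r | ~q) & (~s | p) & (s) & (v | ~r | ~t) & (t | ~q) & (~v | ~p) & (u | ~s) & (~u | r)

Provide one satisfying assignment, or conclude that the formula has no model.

UNSATISFIABLE

The clause (s) is unit, so s = 1.
The clause (~t) is unit, so t = 0.
The clause (~p) is unit, so p = 0.
Now (p) is unsatisfied and unit — conflict.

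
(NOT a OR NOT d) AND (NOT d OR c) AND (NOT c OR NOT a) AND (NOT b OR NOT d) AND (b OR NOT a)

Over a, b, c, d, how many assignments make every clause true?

6

There are 2^4 = 16 truth assignments over (a, b, c, d).
Check each against the 5 clauses (columns in the order a, b, c, d):
  F F F F  ✓ satisfies all
  F F F T  ✗ fails (NOT d OR c)
  F F T F  ✓ satisfies all
  F F T T  ✓ satisfies all
  F T F F  ✓ satisfies all
  F T F T  ✗ fails (NOT d OR c)
  F T T F  ✓ satisfies all
  F T T T  ✗ fails (NOT b OR NOT d)
  T F F F  ✗ fails (b OR NOT a)
  T F F T  ✗ fails (NOT a OR NOT d)
  T F T F  ✗ fails (NOT c OR NOT a)
  T F T T  ✗ fails (NOT a OR NOT d)
  T T F F  ✓ satisfies all
  T T F T  ✗ fails (NOT a OR NOT d)
  T T T F  ✗ fails (NOT c OR NOT a)
  T T T T  ✗ fails (NOT a OR NOT d)
6 of the 16 rows are models.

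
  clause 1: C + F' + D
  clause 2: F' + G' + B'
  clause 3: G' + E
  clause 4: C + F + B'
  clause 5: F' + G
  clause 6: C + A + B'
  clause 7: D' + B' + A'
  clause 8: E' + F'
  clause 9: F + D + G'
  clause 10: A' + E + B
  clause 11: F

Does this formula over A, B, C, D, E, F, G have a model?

No, unsatisfiable

The clause (F) is unit, so F = 1.
The clause (G) is unit, so G = 1.
The clause (B') is unit, so B = 0.
The clause (E) is unit, so E = 1.
Now (E') is unsatisfied and unit — conflict.
No assignment satisfies every clause.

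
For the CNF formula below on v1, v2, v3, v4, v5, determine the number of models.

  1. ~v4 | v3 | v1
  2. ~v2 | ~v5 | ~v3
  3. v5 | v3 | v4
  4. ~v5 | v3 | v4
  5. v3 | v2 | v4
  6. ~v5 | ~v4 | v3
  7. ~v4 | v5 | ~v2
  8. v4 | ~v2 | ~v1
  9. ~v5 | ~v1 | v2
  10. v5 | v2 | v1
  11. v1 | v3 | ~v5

There are 2^5 = 32 truth assignments over (v1, v2, v3, v4, v5).
Split on v2. With v2 = 1, the clauses containing v2 are satisfied and ~v2 drops from the rest; 1 of the 2^4 = 16 assignments to the other variables satisfy what remains.
With v2 = 0, by the same count on the reduced clause set, 5 assignments work.
(One model: v1=F, v2=F, v3=T, v4=F, v5=T.)
Total: 1 + 5 = 6.

6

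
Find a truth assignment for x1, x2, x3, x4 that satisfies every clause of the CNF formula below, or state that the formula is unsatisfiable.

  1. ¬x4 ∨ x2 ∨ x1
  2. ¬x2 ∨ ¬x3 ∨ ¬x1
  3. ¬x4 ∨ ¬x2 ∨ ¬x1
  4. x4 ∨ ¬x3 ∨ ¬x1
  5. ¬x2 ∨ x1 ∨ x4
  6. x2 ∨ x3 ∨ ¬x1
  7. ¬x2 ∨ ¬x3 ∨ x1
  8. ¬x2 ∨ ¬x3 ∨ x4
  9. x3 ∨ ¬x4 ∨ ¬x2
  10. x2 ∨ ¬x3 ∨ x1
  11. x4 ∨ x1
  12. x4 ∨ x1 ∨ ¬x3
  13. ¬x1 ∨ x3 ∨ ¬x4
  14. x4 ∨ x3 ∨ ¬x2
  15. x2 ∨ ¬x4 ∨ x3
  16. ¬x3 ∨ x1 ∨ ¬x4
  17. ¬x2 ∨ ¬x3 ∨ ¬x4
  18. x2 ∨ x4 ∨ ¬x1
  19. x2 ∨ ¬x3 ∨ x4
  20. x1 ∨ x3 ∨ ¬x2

Try x4 = True.
Try x2 = False.
From the singleton clause (x1), x1 = True.
From the singleton clause (x3), x3 = True.
Every clause now holds.

x1=True; x2=False; x3=True; x4=True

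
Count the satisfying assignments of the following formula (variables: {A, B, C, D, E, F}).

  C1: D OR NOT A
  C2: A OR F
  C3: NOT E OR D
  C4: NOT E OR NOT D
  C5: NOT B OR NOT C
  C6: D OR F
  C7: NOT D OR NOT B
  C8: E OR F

7

There are 2^6 = 64 truth assignments over (A, B, C, D, E, F).
Split on C. With C = true, the clauses containing C are satisfied and NOT C drops from the rest; 3 of the 2^5 = 32 assignments to the other variables satisfy what remains.
With C = false, by the same count on the reduced clause set, 4 assignments work.
Total: 3 + 4 = 7.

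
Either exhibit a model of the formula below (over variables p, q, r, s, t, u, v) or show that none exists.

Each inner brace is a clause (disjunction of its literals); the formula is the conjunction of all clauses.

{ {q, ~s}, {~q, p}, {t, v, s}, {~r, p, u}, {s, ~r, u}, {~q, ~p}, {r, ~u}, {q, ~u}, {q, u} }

UNSATISFIABLE

Branch on q: set q = 1.
From the singleton clause (p), p = 1.
Now (~p) is unsatisfied and unit — conflict.
That branch fails; take q = 0 instead.
From the singleton clause (~s), s = 0.
From the singleton clause (~u), u = 0.
Now (u) is unsatisfied and unit — conflict.
Neither q = 1 nor q = 0 works.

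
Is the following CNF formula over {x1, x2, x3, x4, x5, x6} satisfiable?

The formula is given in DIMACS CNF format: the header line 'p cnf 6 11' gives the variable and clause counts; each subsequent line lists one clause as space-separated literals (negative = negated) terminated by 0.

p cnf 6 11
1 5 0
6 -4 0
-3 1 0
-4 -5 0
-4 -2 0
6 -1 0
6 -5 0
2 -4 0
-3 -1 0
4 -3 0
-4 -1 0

Satisfiable

Suppose x1 = True.
From the singleton clause (x6), x6 = True.
From the singleton clause (¬x3), x3 = False.
From the singleton clause (¬x4), x4 = False.
All clauses hold; x2, x5 can take either value.
A satisfying assignment: x1=True, x2=False, x3=False, x4=False, x5=True, x6=True.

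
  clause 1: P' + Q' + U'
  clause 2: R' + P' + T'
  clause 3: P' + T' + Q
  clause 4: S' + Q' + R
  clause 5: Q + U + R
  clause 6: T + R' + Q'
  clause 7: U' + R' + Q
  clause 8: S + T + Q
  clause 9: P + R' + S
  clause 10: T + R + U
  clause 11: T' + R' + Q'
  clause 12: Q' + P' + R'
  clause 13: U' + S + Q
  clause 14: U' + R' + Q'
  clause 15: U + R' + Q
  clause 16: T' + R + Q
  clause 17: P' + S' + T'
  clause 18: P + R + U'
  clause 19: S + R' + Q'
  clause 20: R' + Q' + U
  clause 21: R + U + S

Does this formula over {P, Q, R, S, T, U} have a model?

Case P = 1:
Case Q = 0:
Unit clause (T') forces T = 0.
Unit clause (S) forces S = 1.
Case U = 1:
Unit clause (R') forces R = 0.
Every clause now holds.
A satisfying assignment: P ↦ 1; Q ↦ 0; R ↦ 0; S ↦ 1; T ↦ 0; U ↦ 1.

Yes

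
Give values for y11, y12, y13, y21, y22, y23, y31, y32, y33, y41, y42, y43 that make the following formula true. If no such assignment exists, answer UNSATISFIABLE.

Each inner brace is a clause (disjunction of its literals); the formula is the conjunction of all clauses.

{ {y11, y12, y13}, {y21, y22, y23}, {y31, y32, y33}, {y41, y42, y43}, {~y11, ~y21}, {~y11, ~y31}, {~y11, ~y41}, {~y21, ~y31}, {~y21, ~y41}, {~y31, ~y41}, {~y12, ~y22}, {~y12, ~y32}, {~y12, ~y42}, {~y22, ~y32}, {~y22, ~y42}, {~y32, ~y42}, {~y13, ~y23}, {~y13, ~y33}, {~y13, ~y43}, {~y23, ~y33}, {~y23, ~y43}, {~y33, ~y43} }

Suppose y11 = 0.
Suppose y12 = 1.
The clause (~y22) is unit, so y22 = 0.
The clause (~y32) is unit, so y32 = 0.
The clause (~y42) is unit, so y42 = 0.
Suppose y21 = 1.
The clause (~y31) is unit, so y31 = 0.
The clause (y33) is unit, so y33 = 1.
The clause (~y41) is unit, so y41 = 0.
The clause (y43) is unit, so y43 = 1.
But (~y43) is also a unit clause — contradiction.
Backtrack on y21: now try y21 = 0.
The clause (y23) is unit, so y23 = 1.
The clause (~y13) is unit, so y13 = 0.
The clause (~y33) is unit, so y33 = 0.
The clause (y31) is unit, so y31 = 1.
The clause (~y41) is unit, so y41 = 0.
The clause (y43) is unit, so y43 = 1.
But (~y43) is also a unit clause — contradiction.
Both values of y21 lead to a conflict.
Backtrack on y12: now try y12 = 0.
The clause (y13) is unit, so y13 = 1.
The clause (~y23) is unit, so y23 = 0.
The clause (~y33) is unit, so y33 = 0.
The clause (~y43) is unit, so y43 = 0.
Suppose y21 = 1.
The clause (~y31) is unit, so y31 = 0.
The clause (y32) is unit, so y32 = 1.
The clause (~y41) is unit, so y41 = 0.
The clause (y42) is unit, so y42 = 1.
But (~y42) is also a unit clause — contradiction.
Backtrack on y21: now try y21 = 0.
The clause (y22) is unit, so y22 = 1.
The clause (~y32) is unit, so y32 = 0.
The clause (y31) is unit, so y31 = 1.
The clause (~y41) is unit, so y41 = 0.
The clause (y42) is unit, so y42 = 1.
But (~y42) is also a unit clause — contradiction.
Both values of y21 lead to a conflict.
Both values of y12 lead to a conflict.
Backtrack on y11: now try y11 = 1.
The clause (~y21) is unit, so y21 = 0.
The clause (~y31) is unit, so y31 = 0.
The clause (~y41) is unit, so y41 = 0.
Suppose y22 = 1.
The clause (~y12) is unit, so y12 = 0.
The clause (~y32) is unit, so y32 = 0.
The clause (y33) is unit, so y33 = 1.
The clause (~y42) is unit, so y42 = 0.
The clause (y43) is unit, so y43 = 1.
But (~y43) is also a unit clause — contradiction.
Backtrack on y22: now try y22 = 0.
The clause (y23) is unit, so y23 = 1.
The clause (~y13) is unit, so y13 = 0.
The clause (~y33) is unit, so y33 = 0.
The clause (y32) is unit, so y32 = 1.
The clause (~y12) is unit, so y12 = 0.
The clause (~y42) is unit, so y42 = 0.
The clause (y43) is unit, so y43 = 1.
But (~y43) is also a unit clause — contradiction.
Both values of y22 lead to a conflict.
Both values of y11 lead to a conflict.

UNSATISFIABLE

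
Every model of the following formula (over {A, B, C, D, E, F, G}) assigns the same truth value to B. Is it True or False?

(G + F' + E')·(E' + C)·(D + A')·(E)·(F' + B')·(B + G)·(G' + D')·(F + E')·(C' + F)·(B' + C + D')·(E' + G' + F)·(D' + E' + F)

False

Suppose B = 1.
Unit clause (E) forces E = 1.
Unit clause (C) forces C = 1.
Unit clause (F') forces F = 0.
Now (F) is unsatisfied and unit — conflict.
So every satisfying assignment has B = False.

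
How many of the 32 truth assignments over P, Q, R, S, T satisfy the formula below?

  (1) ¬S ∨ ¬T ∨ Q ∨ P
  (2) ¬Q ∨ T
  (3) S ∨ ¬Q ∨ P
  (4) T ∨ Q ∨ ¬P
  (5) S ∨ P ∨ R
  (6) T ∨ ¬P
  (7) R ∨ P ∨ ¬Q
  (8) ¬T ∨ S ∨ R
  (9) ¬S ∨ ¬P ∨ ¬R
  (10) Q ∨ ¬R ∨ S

6

There are 2^5 = 32 truth assignments over (P, Q, R, S, T).
Split on T. With T = True, the clauses containing T are satisfied and ¬T drops from the rest; 4 of the 2^4 = 16 assignments to the other variables satisfy what remains.
With T = False, by the same count on the reduced clause set, 2 assignments work.
(One model: P=F, Q=F, R=F, S=T, T=F.)
Total: 4 + 2 = 6.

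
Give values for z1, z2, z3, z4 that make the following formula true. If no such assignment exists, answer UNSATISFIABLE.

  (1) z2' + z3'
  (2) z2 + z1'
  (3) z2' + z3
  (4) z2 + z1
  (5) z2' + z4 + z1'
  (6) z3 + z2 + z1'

Try z2 = 0.
(z1') alone gives z1 = 0.
But (z1) is also a unit clause — contradiction.
That branch fails; take z2 = 1 instead.
(z3') alone gives z3 = 0.
But (z3) is also a unit clause — contradiction.
Either choice for z2 ends in contradiction.

UNSATISFIABLE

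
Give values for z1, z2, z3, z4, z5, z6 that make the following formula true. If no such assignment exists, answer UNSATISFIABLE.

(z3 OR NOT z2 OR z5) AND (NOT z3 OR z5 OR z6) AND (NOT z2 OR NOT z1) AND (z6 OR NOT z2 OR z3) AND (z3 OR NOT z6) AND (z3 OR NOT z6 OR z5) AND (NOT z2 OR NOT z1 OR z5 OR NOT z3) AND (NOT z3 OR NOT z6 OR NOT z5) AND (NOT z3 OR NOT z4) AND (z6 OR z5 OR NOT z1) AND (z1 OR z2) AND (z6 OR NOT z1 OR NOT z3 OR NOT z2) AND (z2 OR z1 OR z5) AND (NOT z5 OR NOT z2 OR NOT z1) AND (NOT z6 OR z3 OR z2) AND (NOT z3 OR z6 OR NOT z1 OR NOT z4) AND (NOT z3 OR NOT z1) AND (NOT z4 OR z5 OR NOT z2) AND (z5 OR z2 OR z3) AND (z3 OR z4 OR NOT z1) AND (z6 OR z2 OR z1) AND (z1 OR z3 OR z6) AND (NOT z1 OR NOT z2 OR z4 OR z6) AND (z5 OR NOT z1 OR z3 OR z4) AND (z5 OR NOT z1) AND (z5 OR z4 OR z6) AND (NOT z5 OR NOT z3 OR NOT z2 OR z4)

Try z2 = true.
(NOT z1) alone gives z1 = false.
Try z3 = true.
(NOT z4) alone gives z4 = false.
(NOT z5) alone gives z5 = false.
(z6) alone gives z6 = true.
All clauses are satisfied.

z1=false; z2=true; z3=true; z4=false; z5=false; z6=true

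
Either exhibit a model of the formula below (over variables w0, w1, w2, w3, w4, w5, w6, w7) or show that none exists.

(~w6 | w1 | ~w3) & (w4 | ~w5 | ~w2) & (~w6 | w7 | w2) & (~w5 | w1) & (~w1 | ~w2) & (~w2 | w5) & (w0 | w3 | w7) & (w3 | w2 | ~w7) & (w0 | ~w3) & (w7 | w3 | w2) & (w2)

UNSATISFIABLE

From the singleton clause (w2), w2 = 1.
From the singleton clause (~w1), w1 = 0.
From the singleton clause (~w5), w5 = 0.
Now (w5) is unsatisfied and unit — conflict.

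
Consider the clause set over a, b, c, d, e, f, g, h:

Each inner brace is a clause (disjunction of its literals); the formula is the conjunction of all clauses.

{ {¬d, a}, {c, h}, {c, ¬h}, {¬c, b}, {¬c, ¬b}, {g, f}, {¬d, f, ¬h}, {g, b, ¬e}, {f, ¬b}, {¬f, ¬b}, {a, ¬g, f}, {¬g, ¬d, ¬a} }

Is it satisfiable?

Branch on d: set d = False.
Branch on c: set c = True.
(b) alone gives b = True.
But (¬b) is also a unit clause — contradiction.
Undo c and try c = False.
(h) alone gives h = True.
But (¬h) is also a unit clause — contradiction.
Either choice for c ends in contradiction.
Undo d and try d = True.
(a) alone gives a = True.
(¬g) alone gives g = False.
(f) alone gives f = True.
(¬b) alone gives b = False.
(¬c) alone gives c = False.
(h) alone gives h = True.
But (¬h) is also a unit clause — contradiction.
Either choice for d ends in contradiction.
No assignment satisfies every clause.

Unsatisfiable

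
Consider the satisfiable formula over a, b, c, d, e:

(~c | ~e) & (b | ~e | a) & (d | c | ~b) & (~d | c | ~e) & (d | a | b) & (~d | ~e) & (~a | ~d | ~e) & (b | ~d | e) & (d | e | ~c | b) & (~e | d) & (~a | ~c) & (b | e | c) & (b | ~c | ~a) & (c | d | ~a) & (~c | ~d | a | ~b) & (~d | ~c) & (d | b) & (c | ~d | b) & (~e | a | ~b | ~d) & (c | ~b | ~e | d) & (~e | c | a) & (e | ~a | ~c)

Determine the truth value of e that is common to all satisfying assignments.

Suppose e = 1.
(~c) alone gives c = 0.
(~d) alone gives d = 0.
That conflicts with the unit clause (d).
So every satisfying assignment has e = False.

False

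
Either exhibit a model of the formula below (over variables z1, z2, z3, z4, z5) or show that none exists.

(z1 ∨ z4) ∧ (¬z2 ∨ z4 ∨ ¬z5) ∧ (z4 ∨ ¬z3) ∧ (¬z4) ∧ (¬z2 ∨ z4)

Unit clause (¬z4) forces z4 = False.
Unit clause (z1) forces z1 = True.
Unit clause (¬z3) forces z3 = False.
Unit clause (¬z2) forces z2 = False.
Every clause is now satisfied; z5 is unconstrained.

z1=True,  z2=False,  z3=False,  z4=False,  z5=False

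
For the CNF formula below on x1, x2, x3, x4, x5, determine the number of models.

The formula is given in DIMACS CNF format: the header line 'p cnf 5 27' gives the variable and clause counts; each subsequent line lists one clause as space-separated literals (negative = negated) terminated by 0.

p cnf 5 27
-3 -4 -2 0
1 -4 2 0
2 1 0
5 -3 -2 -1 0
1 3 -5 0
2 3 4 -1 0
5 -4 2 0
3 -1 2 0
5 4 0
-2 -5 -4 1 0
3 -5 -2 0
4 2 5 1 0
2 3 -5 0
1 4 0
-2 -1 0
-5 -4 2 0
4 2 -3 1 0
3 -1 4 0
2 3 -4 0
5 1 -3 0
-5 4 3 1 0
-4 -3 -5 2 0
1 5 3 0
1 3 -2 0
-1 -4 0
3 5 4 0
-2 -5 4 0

There are 2^5 = 32 truth assignments over (x1, x2, x3, x4, x5).
Split on x5. With x5 = True, the clauses containing x5 are satisfied and ¬x5 drops from the rest; 1 of the 2^4 = 16 assignments to the other variables satisfy what remains.
With x5 = False, by the same count on the reduced clause set, 0 assignments work.
(One model: x1=T, x2=F, x3=T, x4=F, x5=T.)
Total: 1 + 0 = 1.

1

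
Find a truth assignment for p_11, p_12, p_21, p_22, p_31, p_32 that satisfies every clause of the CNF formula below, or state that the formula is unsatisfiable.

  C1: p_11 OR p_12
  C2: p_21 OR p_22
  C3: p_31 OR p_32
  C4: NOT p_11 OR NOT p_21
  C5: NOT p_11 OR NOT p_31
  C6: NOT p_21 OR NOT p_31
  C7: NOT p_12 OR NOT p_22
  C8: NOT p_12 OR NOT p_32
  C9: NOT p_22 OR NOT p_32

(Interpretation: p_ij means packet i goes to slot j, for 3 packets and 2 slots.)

UNSATISFIABLE

Case p_11 = true:
Unit clause (NOT p_21) forces p_21 = false.
Unit clause (p_22) forces p_22 = true.
Unit clause (NOT p_31) forces p_31 = false.
Unit clause (p_32) forces p_32 = true.
Now (NOT p_32) is unsatisfied and unit — conflict.
Undo p_11 and try p_11 = false.
Unit clause (p_12) forces p_12 = true.
Unit clause (NOT p_22) forces p_22 = false.
Unit clause (p_21) forces p_21 = true.
Unit clause (NOT p_31) forces p_31 = false.
Unit clause (p_32) forces p_32 = true.
Now (NOT p_32) is unsatisfied and unit — conflict.
Neither p_11 = true nor p_11 = false works.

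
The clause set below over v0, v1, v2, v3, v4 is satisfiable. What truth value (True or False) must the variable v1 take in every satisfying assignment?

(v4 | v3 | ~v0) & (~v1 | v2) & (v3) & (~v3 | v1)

True

Suppose v1 = 0.
(v3) alone gives v3 = 1.
That conflicts with the unit clause (~v3).
So every satisfying assignment has v1 = True.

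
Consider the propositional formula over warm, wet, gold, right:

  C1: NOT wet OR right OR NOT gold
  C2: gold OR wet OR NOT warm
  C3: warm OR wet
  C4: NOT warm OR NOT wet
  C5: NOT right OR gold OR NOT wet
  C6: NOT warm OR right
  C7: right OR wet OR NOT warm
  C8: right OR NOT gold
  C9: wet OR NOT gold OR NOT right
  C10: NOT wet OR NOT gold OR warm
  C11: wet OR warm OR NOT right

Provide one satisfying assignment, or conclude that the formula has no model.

warm ↦ false,  wet ↦ true,  gold ↦ false,  right ↦ false

Suppose warm = false.
The clause (wet) is unit, so wet = true.
The clause (NOT gold) is unit, so gold = false.
The clause (NOT right) is unit, so right = false.
All clauses are satisfied.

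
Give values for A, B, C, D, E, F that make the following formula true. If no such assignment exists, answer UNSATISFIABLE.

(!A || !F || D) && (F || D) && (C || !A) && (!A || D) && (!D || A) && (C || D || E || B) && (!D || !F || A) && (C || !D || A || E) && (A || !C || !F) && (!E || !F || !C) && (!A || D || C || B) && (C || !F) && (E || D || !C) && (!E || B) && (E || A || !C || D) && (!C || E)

Try F = false.
The clause (D) is unit, so D = true.
The clause (A) is unit, so A = true.
The clause (C) is unit, so C = true.
The clause (E) is unit, so E = true.
The clause (B) is unit, so B = true.
All clauses are satisfied.

A: true,  B: true,  C: true,  D: true,  E: true,  F: false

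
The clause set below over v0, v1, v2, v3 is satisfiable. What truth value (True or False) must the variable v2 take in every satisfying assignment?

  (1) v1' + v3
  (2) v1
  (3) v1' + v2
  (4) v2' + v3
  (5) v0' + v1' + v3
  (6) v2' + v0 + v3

Suppose v2 = 0.
Unit clause (v1) forces v1 = 1.
But (v1') is also a unit clause — contradiction.
So every satisfying assignment has v2 = True.

True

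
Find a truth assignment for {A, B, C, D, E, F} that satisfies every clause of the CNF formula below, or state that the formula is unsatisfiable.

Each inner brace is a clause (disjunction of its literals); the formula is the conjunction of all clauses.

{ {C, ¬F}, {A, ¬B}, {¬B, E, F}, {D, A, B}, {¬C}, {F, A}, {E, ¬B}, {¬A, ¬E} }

A ↦ True; B ↦ False; C ↦ False; D ↦ False; E ↦ False; F ↦ False

From the singleton clause (¬C), C = False.
From the singleton clause (¬F), F = False.
From the singleton clause (A), A = True.
From the singleton clause (¬E), E = False.
From the singleton clause (¬B), B = False.
Every clause is now satisfied; D is unconstrained.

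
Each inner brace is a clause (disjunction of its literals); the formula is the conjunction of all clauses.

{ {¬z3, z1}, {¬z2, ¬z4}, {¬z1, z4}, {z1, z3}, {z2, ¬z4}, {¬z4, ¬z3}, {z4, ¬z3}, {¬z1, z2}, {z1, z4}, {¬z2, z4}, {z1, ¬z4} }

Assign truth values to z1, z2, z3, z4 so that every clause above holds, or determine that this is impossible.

Try z3 = False.
(z1) alone gives z1 = True.
(z4) alone gives z4 = True.
(¬z2) alone gives z2 = False.
That conflicts with the unit clause (z2).
So z3 must be the other value — set z3 = True.
(z1) alone gives z1 = True.
(z4) alone gives z4 = True.
That conflicts with the unit clause (¬z4).
Neither z3 = True nor z3 = False works.

UNSATISFIABLE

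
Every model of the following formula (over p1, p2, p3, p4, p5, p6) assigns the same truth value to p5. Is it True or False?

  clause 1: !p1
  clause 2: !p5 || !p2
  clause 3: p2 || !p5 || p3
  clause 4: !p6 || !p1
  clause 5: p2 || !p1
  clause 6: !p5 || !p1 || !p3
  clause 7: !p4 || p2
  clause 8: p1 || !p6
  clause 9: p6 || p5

Suppose p5 = false.
Unit clause (!p1) forces p1 = false.
Unit clause (!p6) forces p6 = false.
Now (p6) is unsatisfied and unit — conflict.
So every satisfying assignment has p5 = True.

True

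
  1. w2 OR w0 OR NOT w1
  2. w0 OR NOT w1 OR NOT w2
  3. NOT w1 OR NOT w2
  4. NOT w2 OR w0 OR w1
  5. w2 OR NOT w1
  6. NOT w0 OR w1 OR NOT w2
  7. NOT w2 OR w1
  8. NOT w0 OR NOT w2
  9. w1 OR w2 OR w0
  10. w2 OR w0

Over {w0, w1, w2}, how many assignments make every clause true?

1

There are 2^3 = 8 truth assignments over (w0, w1, w2).
Check each against the 10 clauses (columns in the order w0, w1, w2):
  F F F  ✗ fails (w1 OR w2 OR w0)
  F F T  ✗ fails (NOT w2 OR w0 OR w1)
  F T F  ✗ fails (w2 OR w0 OR NOT w1)
  F T T  ✗ fails (w0 OR NOT w1 OR NOT w2)
  T F F  ✓ satisfies all
  T F T  ✗ fails (NOT w0 OR w1 OR NOT w2)
  T T F  ✗ fails (w2 OR NOT w1)
  T T T  ✗ fails (NOT w1 OR NOT w2)
1 of the 8 rows is a model.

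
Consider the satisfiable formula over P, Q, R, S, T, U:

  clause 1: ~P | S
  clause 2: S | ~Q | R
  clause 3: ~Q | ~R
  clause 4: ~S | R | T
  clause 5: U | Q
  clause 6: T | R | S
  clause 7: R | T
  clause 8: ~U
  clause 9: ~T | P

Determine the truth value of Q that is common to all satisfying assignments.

True

Suppose Q = 0.
The clause (U) is unit, so U = 1.
That conflicts with the unit clause (~U).
So every satisfying assignment has Q = True.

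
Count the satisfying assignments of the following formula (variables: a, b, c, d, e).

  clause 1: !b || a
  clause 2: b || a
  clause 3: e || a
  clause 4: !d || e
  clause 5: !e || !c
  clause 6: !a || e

There are 2^5 = 32 truth assignments over (a, b, c, d, e).
Split on c. With c = true, the clauses containing c are satisfied and !c drops from the rest; 0 of the 2^4 = 16 assignments to the other variables satisfy what remains.
With c = false, by the same count on the reduced clause set, 4 assignments work.
Total: 0 + 4 = 4.

4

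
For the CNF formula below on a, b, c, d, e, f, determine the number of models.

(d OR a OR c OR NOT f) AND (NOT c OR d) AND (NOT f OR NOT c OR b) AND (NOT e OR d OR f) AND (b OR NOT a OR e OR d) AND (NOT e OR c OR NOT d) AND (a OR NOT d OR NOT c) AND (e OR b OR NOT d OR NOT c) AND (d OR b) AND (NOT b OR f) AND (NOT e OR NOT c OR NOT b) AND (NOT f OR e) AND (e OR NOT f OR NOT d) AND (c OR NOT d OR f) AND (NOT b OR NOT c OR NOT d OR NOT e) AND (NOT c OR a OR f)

2

There are 2^6 = 64 truth assignments over (a, b, c, d, e, f).
Split on e. With e = true, the clauses containing e are satisfied and NOT e drops from the rest; 2 of the 2^5 = 32 assignments to the other variables satisfy what remains.
With e = false, by the same count on the reduced clause set, 0 assignments work.
(One model: a=T, b=F, c=T, d=T, e=T, f=F.)
Total: 2 + 0 = 2.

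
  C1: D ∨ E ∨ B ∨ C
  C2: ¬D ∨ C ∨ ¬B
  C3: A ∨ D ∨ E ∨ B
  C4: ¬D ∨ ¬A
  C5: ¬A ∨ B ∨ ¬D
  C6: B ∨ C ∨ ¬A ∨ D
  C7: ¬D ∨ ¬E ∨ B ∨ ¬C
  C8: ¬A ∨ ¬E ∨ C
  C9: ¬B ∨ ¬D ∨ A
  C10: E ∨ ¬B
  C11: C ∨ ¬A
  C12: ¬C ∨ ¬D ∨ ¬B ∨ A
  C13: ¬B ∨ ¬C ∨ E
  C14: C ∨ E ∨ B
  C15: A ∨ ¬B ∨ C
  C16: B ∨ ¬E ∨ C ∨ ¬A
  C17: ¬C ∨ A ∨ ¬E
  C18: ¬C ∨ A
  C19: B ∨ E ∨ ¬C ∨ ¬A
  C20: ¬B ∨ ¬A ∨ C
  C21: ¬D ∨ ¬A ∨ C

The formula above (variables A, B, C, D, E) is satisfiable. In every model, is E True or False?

Suppose E = False.
Unit clause (¬B) forces B = False.
Unit clause (C) forces C = True.
Unit clause (A) forces A = True.
Now (¬A) is unsatisfied and unit — conflict.
So every satisfying assignment has E = True.

True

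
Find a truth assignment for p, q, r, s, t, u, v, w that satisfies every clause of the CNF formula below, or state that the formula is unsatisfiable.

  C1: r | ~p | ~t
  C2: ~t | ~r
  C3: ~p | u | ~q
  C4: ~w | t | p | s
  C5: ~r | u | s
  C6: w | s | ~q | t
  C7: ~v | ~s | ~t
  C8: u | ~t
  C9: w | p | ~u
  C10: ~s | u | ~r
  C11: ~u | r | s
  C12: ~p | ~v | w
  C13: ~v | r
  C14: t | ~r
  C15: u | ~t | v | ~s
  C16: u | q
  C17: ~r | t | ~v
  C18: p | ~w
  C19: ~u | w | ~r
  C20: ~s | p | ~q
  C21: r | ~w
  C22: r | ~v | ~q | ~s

Suppose t = 0.
(~r) alone gives r = 0.
(~v) alone gives v = 0.
(~w) alone gives w = 0.
Suppose s = 1.
Suppose p = 1.
Suppose u = 1.
All clauses hold; q can take either value.

p ↦ 1, q ↦ 0, r ↦ 0, s ↦ 1, t ↦ 0, u ↦ 1, v ↦ 0, w ↦ 0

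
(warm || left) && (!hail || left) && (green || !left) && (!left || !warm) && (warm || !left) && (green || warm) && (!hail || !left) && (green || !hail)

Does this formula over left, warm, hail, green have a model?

Suppose warm = true.
(!left) alone gives left = false.
(!hail) alone gives hail = false.
All clauses hold; green can take either value.
A satisfying assignment: left: false; warm: true; hail: false; green: true.

Satisfiable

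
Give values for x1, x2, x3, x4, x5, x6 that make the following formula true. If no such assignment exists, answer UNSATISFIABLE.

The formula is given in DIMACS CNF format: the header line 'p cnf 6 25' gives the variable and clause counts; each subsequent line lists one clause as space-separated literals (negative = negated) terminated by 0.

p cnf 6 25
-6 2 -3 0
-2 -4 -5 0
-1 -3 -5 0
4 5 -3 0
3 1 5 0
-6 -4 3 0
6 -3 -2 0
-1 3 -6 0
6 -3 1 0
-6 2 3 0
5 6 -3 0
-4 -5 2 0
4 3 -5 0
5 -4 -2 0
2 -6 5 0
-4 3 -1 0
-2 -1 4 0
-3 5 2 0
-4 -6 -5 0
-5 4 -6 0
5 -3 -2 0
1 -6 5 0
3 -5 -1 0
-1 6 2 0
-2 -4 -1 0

Case x6 = False:
Case x3 = False:
Case x1 = True:
The clause (¬x4) is unit, so x4 = False.
The clause (¬x5) is unit, so x5 = False.
The clause (¬x2) is unit, so x2 = False.
But (x2) is also a unit clause — contradiction.
Undo x1 and try x1 = False.
The clause (x5) is unit, so x5 = True.
The clause (x4) is unit, so x4 = True.
The clause (¬x2) is unit, so x2 = False.
But (x2) is also a unit clause — contradiction.
Either choice for x1 ends in contradiction.
Undo x3 and try x3 = True.
The clause (¬x2) is unit, so x2 = False.
The clause (x1) is unit, so x1 = True.
But (¬x1) is also a unit clause — contradiction.
Either choice for x3 ends in contradiction.
Undo x6 and try x6 = True.
Case x2 = True:
Case x4 = False:
The clause (¬x1) is unit, so x1 = False.
The clause (¬x5) is unit, so x5 = False.
But (x5) is also a unit clause — contradiction.
Undo x4 and try x4 = True.
The clause (¬x5) is unit, so x5 = False.
But (x5) is also a unit clause — contradiction.
Either choice for x4 ends in contradiction.
Undo x2 and try x2 = False.
The clause (¬x3) is unit, so x3 = False.
But (x3) is also a unit clause — contradiction.
Either choice for x2 ends in contradiction.
Either choice for x6 ends in contradiction.

UNSATISFIABLE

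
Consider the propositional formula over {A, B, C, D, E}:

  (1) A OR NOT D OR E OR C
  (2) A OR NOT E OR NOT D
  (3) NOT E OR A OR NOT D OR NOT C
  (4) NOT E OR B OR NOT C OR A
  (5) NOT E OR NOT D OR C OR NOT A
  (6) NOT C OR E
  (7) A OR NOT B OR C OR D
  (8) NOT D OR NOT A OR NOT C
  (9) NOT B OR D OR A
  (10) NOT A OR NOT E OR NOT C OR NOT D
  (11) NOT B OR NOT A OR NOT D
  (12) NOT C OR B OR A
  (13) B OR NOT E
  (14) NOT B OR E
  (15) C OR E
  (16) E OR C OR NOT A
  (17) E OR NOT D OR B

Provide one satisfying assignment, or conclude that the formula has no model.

A=true, B=true, C=true, D=false, E=true

Try C = true.
(E) alone gives E = true.
(B) alone gives B = true.
Try A = true.
(NOT D) alone gives D = false.
Every clause now holds.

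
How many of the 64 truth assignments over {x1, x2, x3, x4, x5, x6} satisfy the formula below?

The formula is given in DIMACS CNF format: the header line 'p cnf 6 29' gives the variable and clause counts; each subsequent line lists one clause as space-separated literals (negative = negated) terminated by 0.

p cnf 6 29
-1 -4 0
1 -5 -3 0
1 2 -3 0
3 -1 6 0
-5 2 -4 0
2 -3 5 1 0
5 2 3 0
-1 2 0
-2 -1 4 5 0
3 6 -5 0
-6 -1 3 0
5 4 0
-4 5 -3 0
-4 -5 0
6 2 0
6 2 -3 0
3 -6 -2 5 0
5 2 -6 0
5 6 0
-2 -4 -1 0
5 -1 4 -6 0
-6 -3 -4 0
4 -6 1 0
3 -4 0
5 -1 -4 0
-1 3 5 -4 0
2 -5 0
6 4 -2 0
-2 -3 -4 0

There are 2^6 = 64 truth assignments over (x1, x2, x3, x4, x5, x6).
Split on x2. With x2 = True, the clauses containing x2 are satisfied and ¬x2 drops from the rest; 1 of the 2^5 = 32 assignments to the other variables satisfy what remains.
With x2 = False, by the same count on the reduced clause set, 0 assignments work.
Total: 1 + 0 = 1.

1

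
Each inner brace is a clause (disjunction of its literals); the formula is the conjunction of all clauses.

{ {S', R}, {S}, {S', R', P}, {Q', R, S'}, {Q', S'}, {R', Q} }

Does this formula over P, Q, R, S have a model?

Unit clause (S) forces S = 1.
Unit clause (R) forces R = 1.
Unit clause (P) forces P = 1.
Unit clause (Q') forces Q = 0.
Now (Q) is unsatisfied and unit — conflict.
No assignment satisfies every clause.

Unsatisfiable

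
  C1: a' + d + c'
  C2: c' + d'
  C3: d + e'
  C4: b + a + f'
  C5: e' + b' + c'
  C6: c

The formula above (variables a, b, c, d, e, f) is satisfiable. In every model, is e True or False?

Suppose e = 1.
(d) alone gives d = 1.
(c') alone gives c = 0.
But (c) is also a unit clause — contradiction.
So every satisfying assignment has e = False.

False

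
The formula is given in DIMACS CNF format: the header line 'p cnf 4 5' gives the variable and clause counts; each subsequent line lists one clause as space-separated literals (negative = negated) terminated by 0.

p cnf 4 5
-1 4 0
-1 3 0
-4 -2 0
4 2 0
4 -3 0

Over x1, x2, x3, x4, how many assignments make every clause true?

4

There are 2^4 = 16 truth assignments over (x1, x2, x3, x4).
Check each against the 5 clauses (columns in the order x1, x2, x3, x4):
  F F F F  ✗ fails (x4 ∨ x2)
  F F F T  ✓ satisfies all
  F F T F  ✗ fails (x4 ∨ x2)
  F F T T  ✓ satisfies all
  F T F F  ✓ satisfies all
  F T F T  ✗ fails (¬x4 ∨ ¬x2)
  F T T F  ✗ fails (x4 ∨ ¬x3)
  F T T T  ✗ fails (¬x4 ∨ ¬x2)
  T F F F  ✗ fails (¬x1 ∨ x4)
  T F F T  ✗ fails (¬x1 ∨ x3)
  T F T F  ✗ fails (¬x1 ∨ x4)
  T F T T  ✓ satisfies all
  T T F F  ✗ fails (¬x1 ∨ x4)
  T T F T  ✗ fails (¬x1 ∨ x3)
  T T T F  ✗ fails (¬x1 ∨ x4)
  T T T T  ✗ fails (¬x4 ∨ ¬x2)
4 of the 16 rows are models.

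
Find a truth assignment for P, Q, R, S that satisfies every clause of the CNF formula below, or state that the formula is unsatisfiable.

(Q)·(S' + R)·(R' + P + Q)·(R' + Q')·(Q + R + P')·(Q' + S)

The clause (Q) is unit, so Q = 1.
The clause (R') is unit, so R = 0.
The clause (S') is unit, so S = 0.
But (S) is also a unit clause — contradiction.

UNSATISFIABLE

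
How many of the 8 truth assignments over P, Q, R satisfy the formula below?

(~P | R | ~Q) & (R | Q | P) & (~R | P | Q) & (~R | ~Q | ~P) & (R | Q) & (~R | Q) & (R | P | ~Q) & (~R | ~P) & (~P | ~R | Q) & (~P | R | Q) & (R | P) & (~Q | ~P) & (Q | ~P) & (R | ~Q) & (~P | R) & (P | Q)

1

There are 2^3 = 8 truth assignments over (P, Q, R).
Split on P. With P = 1, the clauses containing P are satisfied and ~P drops from the rest; 0 of the 2^2 = 4 assignments to the other variables satisfy what remains.
With P = 0, by the same count on the reduced clause set, 1 assignment works.
Total: 0 + 1 = 1.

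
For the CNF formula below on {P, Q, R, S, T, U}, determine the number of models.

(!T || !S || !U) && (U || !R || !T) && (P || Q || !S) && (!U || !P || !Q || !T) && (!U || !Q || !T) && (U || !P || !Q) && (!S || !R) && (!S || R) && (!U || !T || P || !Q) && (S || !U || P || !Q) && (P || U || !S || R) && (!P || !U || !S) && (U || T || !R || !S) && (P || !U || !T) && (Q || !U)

11

There are 2^6 = 64 truth assignments over (P, Q, R, S, T, U).
Split on P. With P = true, the clauses containing P are satisfied and !P drops from the rest; 5 of the 2^5 = 32 assignments to the other variables satisfy what remains.
With P = false, by the same count on the reduced clause set, 6 assignments work.
Total: 5 + 6 = 11.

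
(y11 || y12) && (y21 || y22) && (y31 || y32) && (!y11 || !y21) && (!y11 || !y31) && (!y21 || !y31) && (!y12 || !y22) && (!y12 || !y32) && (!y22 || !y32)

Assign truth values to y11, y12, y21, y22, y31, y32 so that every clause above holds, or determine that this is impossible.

Suppose y11 = true.
The clause (!y21) is unit, so y21 = false.
The clause (y22) is unit, so y22 = true.
The clause (!y31) is unit, so y31 = false.
The clause (y32) is unit, so y32 = true.
But (!y32) is also a unit clause — contradiction.
Backtrack on y11: now try y11 = false.
The clause (y12) is unit, so y12 = true.
The clause (!y22) is unit, so y22 = false.
The clause (y21) is unit, so y21 = true.
The clause (!y31) is unit, so y31 = false.
The clause (y32) is unit, so y32 = true.
But (!y32) is also a unit clause — contradiction.
Both values of y11 lead to a conflict.

UNSATISFIABLE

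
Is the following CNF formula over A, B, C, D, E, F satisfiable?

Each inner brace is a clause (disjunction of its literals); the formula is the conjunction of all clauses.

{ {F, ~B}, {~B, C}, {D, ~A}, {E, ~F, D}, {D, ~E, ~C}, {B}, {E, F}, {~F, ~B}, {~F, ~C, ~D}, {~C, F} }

Unsatisfiable

Unit clause (B) forces B = 1.
Unit clause (F) forces F = 1.
Now (~F) is unsatisfied and unit — conflict.
No assignment satisfies every clause.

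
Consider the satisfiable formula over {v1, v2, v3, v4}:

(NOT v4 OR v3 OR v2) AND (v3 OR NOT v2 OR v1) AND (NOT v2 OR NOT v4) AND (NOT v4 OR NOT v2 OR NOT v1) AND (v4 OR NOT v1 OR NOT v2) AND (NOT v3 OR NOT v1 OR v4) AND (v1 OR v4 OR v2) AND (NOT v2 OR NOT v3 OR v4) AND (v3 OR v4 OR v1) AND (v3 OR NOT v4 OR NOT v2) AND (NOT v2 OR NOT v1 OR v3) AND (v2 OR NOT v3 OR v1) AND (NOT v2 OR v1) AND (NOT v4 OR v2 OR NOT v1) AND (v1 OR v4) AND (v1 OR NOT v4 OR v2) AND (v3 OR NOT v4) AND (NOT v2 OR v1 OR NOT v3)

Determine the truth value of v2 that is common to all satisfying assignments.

Suppose v2 = true.
The clause (NOT v4) is unit, so v4 = false.
The clause (NOT v1) is unit, so v1 = false.
But (v1) is also a unit clause — contradiction.
So every satisfying assignment has v2 = False.

False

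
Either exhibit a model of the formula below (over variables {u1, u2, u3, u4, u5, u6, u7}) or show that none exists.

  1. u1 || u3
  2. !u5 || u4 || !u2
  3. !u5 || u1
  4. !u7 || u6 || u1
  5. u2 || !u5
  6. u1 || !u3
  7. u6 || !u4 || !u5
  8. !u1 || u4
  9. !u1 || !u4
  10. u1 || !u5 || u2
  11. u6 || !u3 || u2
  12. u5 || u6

Try u1 = true.
Unit clause (u4) forces u4 = true.
That conflicts with the unit clause (!u4).
Undo u1 and try u1 = false.
Unit clause (u3) forces u3 = true.
That conflicts with the unit clause (!u3).
Either choice for u1 ends in contradiction.

UNSATISFIABLE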